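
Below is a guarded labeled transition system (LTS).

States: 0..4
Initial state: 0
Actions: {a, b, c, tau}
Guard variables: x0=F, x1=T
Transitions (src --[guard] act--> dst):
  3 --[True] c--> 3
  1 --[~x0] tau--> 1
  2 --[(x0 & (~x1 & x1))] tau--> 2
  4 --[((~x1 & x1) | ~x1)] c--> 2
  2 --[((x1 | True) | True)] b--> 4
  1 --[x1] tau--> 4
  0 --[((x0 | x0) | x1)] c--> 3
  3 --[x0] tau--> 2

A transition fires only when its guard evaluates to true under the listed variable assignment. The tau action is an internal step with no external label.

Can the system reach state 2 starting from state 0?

5 transition(s) survive guard evaluation.
L0 = {0}
L1 = {3}  cumulative {0,3}
Reachable = {0,3}

Answer: UNREACHABLE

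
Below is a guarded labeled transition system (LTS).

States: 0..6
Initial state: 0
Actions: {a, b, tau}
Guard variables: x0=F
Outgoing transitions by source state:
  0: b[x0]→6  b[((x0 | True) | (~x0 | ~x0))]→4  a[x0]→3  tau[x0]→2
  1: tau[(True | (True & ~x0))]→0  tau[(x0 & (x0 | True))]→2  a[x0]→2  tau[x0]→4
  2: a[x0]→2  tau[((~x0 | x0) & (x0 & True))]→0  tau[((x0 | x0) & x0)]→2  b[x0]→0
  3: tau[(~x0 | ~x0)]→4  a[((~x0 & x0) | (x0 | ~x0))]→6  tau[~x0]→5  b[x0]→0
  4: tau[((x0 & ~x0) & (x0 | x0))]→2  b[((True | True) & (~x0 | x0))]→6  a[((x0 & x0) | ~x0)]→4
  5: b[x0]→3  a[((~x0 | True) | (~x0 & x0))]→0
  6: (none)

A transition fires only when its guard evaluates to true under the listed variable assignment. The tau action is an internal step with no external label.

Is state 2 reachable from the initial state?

Answer: UNREACHABLE

Analysis:
Guard filter leaves 8 enabled edge(s).
L0 = {0}
L1 = {4}  total {0,4}
L2 = {6}  total {0,4,6}
Reach set: {0,4,6}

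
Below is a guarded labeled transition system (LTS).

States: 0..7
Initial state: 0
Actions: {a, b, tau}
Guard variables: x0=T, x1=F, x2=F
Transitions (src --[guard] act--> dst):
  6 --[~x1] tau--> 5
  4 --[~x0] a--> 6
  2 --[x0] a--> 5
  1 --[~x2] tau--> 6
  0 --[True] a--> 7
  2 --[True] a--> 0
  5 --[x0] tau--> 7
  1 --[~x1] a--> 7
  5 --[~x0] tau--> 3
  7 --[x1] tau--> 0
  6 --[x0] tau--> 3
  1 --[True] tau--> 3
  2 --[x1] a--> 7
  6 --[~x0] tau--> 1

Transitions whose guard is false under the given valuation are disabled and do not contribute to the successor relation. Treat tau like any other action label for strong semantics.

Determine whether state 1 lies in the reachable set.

9 transition(s) survive guard evaluation.
L0 = {0}
L1 = {7}  cumulative {0,7}
Reachable = {0,7}

Answer: UNREACHABLE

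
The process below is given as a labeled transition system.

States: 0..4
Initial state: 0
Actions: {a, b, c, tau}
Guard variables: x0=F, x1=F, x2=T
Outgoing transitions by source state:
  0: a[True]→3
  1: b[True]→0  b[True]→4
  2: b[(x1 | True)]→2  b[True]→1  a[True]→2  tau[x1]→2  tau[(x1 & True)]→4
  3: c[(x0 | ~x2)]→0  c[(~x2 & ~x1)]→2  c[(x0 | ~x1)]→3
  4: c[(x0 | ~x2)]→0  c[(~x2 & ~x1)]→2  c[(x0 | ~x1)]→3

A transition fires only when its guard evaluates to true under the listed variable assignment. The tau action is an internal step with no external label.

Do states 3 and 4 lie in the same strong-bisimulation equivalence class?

Refine partition for ~:
  round 0: {{0,1,2,3,4}}
  round 1: {{0},{1},{2},{3,4}}
stable after 2 split(s): 4 block(s)
class of 3: {3,4}; class of 4: {3,4}

Answer: BISIMILAR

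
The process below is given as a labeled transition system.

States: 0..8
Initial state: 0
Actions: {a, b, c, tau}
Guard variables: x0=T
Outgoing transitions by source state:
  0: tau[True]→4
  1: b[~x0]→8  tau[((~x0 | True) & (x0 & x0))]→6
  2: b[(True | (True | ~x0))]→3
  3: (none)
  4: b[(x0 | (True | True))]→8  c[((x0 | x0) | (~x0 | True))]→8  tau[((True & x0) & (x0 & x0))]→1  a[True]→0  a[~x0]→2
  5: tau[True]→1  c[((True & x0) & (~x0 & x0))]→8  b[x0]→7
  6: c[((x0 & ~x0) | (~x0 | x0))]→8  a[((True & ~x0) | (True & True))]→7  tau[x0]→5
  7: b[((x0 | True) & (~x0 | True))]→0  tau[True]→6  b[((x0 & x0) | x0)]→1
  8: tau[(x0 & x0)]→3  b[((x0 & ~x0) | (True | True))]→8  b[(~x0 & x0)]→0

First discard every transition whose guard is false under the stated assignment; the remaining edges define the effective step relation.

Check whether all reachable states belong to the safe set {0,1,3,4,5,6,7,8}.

Answer: INVARIANT HOLDS

Analysis:
Inv-set: {0,1,3,4,5,6,7,8}
R = {0,1,3,4,5,6,7,8}
  0: ✓
  1: ✓
  3: ✓
  4: ✓
  5: ✓
  6: ✓
  7: ✓
  8: ✓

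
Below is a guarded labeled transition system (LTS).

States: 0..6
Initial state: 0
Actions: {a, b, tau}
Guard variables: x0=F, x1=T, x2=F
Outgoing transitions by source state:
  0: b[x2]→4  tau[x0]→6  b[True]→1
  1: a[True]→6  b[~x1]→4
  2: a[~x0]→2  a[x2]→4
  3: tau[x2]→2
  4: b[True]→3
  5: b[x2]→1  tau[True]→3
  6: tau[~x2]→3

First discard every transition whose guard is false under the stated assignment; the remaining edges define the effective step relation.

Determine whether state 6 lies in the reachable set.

After dropping false guards: 6 live edges.
depth 0: {0}
depth 1: {1}  now seen {0,1}
depth 2: {6}  now seen {0,1,6}
depth 3: {3}  now seen {0,1,3,6}
Reachable = {0,1,3,6}
Path to 6: b·a

Answer: REACHABLE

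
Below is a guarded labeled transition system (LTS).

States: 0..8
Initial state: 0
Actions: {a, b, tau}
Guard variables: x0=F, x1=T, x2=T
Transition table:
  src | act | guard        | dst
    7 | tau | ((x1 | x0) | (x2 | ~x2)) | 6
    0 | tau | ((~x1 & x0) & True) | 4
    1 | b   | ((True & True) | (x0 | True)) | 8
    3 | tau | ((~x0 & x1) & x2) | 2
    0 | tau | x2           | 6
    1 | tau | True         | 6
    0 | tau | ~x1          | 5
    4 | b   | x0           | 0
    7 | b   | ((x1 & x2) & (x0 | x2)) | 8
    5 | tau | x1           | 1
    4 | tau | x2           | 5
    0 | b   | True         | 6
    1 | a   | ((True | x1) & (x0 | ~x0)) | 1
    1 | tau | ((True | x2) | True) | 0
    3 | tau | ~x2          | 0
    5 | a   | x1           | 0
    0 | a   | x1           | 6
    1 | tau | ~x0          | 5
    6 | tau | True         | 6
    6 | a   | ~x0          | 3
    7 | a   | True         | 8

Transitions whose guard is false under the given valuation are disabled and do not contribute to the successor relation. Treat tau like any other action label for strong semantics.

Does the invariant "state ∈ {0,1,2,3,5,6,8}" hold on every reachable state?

Answer: INVARIANT HOLDS

Analysis:
Inv-set: {0,1,2,3,5,6,8}
Reachable = {0,2,3,6}
  0: ✓
  2: ✓
  3: ✓
  6: ✓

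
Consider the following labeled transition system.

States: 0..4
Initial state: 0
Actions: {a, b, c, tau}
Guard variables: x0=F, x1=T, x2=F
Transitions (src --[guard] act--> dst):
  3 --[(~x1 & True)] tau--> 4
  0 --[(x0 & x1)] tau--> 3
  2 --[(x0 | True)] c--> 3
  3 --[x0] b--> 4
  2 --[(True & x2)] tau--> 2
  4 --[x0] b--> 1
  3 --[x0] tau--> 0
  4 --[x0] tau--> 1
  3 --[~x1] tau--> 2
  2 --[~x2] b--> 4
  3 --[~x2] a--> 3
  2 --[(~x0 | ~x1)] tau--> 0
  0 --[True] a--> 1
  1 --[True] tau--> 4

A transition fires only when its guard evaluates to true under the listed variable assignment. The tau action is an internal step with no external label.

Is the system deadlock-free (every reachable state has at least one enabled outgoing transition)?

Reachable = {0,1,4}
  0: a→1  [1 exit(s)]
  1: tau→4  [1 exit(s)]
  4: ∅  [no exit]
Path to 4: a·tau

Answer: DEADLOCK at state 4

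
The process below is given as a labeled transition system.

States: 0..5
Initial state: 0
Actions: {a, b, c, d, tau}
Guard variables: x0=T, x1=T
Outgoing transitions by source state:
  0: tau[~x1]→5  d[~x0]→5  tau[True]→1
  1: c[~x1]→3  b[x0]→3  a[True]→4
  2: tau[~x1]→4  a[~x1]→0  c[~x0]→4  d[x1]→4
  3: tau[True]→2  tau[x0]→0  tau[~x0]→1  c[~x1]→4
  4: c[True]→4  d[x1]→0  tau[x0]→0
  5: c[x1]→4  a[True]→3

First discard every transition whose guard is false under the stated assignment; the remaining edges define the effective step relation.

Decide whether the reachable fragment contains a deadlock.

Reachable = {0,1,2,3,4}
  0: tau→1  [deg 1]
  1: a→4  b→3  [deg 2]
  2: d→4  [deg 1]
  3: tau→0  tau→2  [deg 2]
  4: c→4  d→0  tau→0  [deg 3]

Answer: DEADLOCK-FREE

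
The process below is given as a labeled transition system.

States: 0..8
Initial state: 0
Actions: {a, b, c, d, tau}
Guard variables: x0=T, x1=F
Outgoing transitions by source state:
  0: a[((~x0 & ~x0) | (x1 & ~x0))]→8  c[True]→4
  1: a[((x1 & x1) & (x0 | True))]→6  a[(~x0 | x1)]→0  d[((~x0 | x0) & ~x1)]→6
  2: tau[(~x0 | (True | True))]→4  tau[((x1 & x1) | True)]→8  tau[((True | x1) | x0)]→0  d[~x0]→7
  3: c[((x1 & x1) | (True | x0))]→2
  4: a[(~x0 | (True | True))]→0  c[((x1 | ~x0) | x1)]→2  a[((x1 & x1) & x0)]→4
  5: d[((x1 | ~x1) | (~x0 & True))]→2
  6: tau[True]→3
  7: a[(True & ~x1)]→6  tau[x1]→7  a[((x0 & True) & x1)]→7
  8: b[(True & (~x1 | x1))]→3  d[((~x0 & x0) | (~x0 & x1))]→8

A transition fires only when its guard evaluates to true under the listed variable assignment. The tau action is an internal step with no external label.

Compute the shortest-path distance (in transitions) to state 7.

Answer: UNREACHABLE

Working:
Breadth-first toward 7:
  depth 0: {0}
  depth 1: {4}
7 never appears.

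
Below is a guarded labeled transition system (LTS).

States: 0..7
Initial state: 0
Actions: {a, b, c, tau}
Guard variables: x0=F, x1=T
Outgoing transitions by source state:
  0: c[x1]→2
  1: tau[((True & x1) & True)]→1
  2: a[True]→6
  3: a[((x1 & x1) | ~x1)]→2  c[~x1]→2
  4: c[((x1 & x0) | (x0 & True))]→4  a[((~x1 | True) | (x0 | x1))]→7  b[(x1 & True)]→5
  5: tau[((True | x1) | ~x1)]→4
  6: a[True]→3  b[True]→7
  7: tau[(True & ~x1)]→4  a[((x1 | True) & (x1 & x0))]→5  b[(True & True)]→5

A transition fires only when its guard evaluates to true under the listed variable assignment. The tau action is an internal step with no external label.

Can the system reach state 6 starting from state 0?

Answer: REACHABLE

Working:
10 transition(s) survive guard evaluation.
depth 0: {0}
depth 1: {2}  now seen {0,2}
depth 2: {6}  now seen {0,2,6}
depth 3: {3,7}  now seen {0,2,3,6,7}
depth 4: {5}  now seen {0,2,3,5,6,7}
depth 5: {4}  now seen {0,2,3,4,5,6,7}
Reach set: {0,2,3,4,5,6,7}
Path to 6: c·a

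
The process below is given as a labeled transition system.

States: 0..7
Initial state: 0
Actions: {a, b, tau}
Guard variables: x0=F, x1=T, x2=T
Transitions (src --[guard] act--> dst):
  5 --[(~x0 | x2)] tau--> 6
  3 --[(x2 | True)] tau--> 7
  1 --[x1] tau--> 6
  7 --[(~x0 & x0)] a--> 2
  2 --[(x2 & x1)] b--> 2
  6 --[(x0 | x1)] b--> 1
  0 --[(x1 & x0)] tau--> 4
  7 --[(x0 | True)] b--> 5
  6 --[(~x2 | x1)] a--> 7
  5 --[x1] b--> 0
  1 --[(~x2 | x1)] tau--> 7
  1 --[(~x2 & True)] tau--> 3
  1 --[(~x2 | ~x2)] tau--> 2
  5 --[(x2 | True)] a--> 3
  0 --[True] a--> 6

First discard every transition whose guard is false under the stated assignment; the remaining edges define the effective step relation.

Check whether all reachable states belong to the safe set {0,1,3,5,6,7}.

Safe = {0,1,3,5,6,7}
Reachable = {0,1,3,5,6,7}
  0: ok
  1: ok
  3: ok
  5: ok
  6: ok
  7: ok

Answer: INVARIANT HOLDS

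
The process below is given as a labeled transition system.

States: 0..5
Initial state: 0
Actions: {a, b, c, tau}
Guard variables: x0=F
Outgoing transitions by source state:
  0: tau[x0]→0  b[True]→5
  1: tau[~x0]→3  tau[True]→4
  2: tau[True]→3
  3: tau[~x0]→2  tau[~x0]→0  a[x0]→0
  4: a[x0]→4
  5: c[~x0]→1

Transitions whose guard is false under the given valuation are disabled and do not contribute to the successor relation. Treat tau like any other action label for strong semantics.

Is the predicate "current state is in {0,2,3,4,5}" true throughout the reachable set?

Answer: INVARIANT VIOLATED at state 1

Working:
Safe = {0,2,3,4,5}
Reachable = {0,1,2,3,4,5}
  0: ok
  1: outside
  2: ok
  3: ok
  4: ok
  5: ok
witness against invariant: b·c → 1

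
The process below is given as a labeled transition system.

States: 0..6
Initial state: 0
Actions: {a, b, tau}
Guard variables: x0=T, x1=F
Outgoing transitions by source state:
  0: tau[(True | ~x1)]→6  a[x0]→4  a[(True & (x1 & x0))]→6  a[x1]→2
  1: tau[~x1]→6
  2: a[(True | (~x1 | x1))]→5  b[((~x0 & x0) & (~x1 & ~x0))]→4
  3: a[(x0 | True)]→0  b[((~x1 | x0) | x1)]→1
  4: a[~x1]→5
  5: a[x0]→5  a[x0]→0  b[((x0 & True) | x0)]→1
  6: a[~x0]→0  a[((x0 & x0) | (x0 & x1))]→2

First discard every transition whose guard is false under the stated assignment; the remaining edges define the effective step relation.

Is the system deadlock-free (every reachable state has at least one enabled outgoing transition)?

Answer: DEADLOCK-FREE

Trace:
R = {0,1,2,4,5,6}
  0: a→4  tau→6  [deg 2]
  1: tau→6  [deg 1]
  2: a→5  [deg 1]
  4: a→5  [deg 1]
  5: a→0  a→5  b→1  [deg 3]
  6: a→2  [deg 1]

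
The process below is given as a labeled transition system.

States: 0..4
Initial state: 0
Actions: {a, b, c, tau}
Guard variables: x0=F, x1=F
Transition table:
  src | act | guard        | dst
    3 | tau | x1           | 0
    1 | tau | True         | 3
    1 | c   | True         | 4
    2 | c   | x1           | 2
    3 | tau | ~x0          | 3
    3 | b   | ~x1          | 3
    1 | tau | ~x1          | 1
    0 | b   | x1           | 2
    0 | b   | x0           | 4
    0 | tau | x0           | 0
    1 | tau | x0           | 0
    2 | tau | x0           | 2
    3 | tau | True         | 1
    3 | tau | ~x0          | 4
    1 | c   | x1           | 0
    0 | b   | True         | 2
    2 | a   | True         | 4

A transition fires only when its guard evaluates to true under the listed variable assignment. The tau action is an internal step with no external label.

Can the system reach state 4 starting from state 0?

Guard filter leaves 9 enabled edge(s).
depth 0: {0}
depth 1: {2}  total {0,2}
depth 2: {4}  total {0,2,4}
Reach set: {0,2,4}
Path to 4: b·a

Answer: REACHABLE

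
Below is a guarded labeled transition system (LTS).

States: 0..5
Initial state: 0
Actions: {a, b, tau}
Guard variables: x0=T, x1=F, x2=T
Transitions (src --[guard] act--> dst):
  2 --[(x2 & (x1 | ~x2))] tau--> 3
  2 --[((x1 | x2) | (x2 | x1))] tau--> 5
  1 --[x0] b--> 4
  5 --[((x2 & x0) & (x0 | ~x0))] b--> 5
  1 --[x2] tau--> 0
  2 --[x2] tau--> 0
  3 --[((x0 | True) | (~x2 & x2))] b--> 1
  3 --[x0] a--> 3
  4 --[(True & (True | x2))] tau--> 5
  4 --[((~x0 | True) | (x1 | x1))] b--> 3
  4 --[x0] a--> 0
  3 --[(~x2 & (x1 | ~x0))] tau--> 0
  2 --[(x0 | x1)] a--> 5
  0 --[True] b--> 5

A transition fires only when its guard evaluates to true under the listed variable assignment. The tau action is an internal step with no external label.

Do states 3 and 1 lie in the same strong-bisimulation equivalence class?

Compute ~ classes (split until stable):
  P[0] = {{0,1,2,3,4,5}}
  P[1] = {{0,5},{1},{2},{3},{4}}
Fixed point at round 2; 5 class(es).
3∈{3}, 1∈{1}

Answer: NOT BISIMILAR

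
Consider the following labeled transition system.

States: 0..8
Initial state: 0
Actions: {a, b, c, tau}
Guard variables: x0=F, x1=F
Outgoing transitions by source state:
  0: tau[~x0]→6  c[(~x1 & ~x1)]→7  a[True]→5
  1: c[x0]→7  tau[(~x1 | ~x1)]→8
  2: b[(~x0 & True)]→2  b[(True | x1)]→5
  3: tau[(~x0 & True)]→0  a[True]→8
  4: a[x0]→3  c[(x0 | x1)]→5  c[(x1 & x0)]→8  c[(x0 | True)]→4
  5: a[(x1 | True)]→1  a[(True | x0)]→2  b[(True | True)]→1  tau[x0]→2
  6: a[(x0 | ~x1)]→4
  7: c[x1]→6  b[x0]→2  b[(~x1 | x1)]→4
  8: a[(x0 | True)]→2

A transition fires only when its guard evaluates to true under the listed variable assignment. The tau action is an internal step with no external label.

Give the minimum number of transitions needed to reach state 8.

BFS to 8:
  Layer 0: {0}
  Layer 1: {5,6,7}
  Layer 2: {1,2,4}
  Layer 3: {8}
first hit 8 at d=3 via a·a·tau

Answer: 3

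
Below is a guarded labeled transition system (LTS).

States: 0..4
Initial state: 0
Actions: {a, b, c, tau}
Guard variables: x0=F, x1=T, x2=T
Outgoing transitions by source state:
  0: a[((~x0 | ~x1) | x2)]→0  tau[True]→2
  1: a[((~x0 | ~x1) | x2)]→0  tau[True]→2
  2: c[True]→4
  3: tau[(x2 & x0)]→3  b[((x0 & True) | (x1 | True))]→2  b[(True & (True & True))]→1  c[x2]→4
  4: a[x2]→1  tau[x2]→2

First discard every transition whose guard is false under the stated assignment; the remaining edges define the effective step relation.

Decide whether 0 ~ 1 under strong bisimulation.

Bisimulation quotient by refinement:
  P[0] = {{0,1,2,3,4}}
  P[1] = {{0,1,4},{2},{3}}
Fixed point at round 2; 3 class(es).
0∈{0,1,4}, 1∈{0,1,4}

Answer: BISIMILAR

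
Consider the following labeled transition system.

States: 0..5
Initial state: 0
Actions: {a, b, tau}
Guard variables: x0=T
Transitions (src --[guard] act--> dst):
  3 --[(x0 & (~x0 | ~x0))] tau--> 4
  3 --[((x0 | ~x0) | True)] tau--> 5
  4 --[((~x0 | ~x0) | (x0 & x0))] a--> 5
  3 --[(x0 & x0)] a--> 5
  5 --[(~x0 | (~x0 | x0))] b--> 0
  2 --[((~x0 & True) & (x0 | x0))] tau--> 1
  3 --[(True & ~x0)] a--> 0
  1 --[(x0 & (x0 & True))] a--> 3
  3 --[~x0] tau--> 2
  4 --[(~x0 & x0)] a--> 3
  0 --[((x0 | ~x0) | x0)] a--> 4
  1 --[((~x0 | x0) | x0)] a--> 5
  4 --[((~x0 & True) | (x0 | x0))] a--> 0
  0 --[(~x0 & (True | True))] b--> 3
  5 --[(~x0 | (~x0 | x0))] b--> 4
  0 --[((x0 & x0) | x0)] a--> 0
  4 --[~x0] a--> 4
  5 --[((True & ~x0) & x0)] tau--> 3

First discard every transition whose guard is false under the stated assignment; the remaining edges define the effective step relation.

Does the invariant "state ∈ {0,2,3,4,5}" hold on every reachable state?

Inv-set: {0,2,3,4,5}
Reachable = {0,4,5}
  0: ok
  4: ok
  5: ok

Answer: INVARIANT HOLDS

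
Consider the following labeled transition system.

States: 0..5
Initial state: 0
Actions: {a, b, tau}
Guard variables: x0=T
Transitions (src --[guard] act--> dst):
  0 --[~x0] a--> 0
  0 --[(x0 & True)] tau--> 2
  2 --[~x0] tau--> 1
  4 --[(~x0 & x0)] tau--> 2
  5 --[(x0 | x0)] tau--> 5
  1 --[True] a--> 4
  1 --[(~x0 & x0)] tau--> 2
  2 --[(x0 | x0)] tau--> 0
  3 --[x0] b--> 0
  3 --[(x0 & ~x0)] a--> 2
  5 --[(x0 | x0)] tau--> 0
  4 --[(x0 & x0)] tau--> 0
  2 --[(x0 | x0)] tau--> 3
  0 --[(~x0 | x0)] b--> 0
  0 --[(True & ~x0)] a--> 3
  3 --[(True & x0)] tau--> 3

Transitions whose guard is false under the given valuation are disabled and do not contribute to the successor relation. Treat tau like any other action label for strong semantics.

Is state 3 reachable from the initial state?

Answer: REACHABLE

Analysis:
Guard filter leaves 10 enabled edge(s).
depth 0: {0}
depth 1: {2}  total {0,2}
depth 2: {3}  total {0,2,3}
R = {0,2,3}
Path to 3: tau·tau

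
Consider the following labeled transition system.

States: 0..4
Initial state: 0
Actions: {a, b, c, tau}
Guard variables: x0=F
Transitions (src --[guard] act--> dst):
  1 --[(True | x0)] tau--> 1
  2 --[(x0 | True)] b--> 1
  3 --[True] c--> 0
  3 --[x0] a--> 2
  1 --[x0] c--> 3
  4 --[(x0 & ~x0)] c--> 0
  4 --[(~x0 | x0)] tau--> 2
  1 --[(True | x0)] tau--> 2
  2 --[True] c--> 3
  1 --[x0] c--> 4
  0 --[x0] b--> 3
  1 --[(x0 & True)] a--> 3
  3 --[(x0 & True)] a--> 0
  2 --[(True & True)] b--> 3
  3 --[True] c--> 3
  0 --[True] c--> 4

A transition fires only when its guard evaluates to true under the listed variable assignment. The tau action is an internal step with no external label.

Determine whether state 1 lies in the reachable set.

Answer: REACHABLE

Analysis:
After dropping false guards: 9 live edges.
Layer 0: {0}
Layer 1: {4}  cumulative {0,4}
Layer 2: {2}  cumulative {0,2,4}
Layer 3: {1,3}  cumulative {0,1,2,3,4}
Reach set: {0,1,2,3,4}
witness 1: c·tau·b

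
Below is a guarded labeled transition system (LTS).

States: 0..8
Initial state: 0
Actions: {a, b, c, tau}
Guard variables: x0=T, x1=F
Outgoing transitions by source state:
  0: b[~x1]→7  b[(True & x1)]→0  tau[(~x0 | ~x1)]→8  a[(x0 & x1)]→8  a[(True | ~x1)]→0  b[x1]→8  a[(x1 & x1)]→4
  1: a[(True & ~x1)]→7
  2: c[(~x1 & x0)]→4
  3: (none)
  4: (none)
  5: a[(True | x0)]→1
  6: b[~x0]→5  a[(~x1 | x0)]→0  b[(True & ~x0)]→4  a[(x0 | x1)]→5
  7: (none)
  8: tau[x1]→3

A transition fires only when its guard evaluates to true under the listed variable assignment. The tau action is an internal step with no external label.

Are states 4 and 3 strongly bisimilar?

Bisimulation quotient by refinement:
  π0 = {{0,1,2,3,4,5,6,7,8}}
  π1 = {{0},{1,5,6},{2},{3,4,7,8}}
  π2 = {{0},{1},{2},{3,4,7,8},{5},{6}}
6 equivalence class(es) (converged in 3)
4∈{3,4,7,8}, 3∈{3,4,7,8}

Answer: BISIMILAR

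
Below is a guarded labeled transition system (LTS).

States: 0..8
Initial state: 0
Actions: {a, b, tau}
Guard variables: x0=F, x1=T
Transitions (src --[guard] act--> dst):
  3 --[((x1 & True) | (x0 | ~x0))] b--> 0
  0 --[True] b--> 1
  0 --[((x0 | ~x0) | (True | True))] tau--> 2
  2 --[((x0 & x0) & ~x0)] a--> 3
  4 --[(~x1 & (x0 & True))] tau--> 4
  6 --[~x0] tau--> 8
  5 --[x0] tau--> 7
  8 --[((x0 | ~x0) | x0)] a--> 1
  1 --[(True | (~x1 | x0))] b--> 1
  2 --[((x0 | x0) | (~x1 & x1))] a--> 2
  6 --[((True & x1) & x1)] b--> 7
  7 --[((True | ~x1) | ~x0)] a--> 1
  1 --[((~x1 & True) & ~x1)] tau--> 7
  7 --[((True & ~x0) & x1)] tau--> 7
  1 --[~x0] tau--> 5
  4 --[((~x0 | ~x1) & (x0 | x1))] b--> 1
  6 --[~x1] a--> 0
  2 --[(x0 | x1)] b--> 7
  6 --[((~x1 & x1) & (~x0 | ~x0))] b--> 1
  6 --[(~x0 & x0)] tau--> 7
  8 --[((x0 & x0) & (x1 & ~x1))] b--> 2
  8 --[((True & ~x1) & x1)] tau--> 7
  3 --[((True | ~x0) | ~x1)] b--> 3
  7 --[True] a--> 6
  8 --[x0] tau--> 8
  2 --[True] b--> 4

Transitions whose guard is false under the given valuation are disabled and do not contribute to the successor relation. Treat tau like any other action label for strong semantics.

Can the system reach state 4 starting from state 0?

Answer: REACHABLE

Working:
15 transition(s) survive guard evaluation.
Layer 0: {0}
Layer 1: {1,2}  cumulative {0,1,2}
Layer 2: {4,5,7}  cumulative {0,1,2,4,5,7}
Layer 3: {6}  cumulative {0,1,2,4,5,6,7}
Layer 4: {8}  cumulative {0,1,2,4,5,6,7,8}
Reach set: {0,1,2,4,5,6,7,8}
trace reaching 4: tau·b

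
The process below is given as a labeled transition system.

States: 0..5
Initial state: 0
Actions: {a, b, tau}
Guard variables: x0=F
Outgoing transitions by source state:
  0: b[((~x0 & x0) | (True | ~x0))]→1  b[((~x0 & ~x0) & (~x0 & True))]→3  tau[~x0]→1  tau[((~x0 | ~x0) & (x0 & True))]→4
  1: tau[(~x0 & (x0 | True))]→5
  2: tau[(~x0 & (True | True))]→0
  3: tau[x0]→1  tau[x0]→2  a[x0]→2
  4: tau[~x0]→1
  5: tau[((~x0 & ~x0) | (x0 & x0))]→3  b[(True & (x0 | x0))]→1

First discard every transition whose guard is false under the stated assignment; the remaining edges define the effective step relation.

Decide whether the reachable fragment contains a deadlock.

Reach set: {0,1,3,5}
  0: b→1  b→3  tau→1  [3 exit(s)]
  1: tau→5  [1 exit(s)]
  3: ∅  [STUCK]
  5: tau→3  [1 exit(s)]
witness 3: b

Answer: DEADLOCK at state 3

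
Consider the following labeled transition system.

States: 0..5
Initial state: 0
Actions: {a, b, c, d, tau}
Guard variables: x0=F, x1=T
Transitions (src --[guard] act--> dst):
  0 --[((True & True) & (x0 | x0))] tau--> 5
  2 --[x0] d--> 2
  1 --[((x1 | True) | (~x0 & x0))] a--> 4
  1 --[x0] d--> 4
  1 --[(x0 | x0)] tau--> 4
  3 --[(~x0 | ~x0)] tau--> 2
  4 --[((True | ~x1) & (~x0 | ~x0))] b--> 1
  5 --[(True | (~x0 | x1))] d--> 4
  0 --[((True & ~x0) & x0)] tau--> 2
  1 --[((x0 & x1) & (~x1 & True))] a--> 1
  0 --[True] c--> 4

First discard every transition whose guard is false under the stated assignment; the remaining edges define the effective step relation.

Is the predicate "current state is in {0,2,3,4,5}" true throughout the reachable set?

Answer: INVARIANT VIOLATED at state 1

Trace:
Allowed set {0,2,3,4,5}
R = {0,1,4}
  0: ok
  1: outside
  4: ok
counterexample path to 1: c·b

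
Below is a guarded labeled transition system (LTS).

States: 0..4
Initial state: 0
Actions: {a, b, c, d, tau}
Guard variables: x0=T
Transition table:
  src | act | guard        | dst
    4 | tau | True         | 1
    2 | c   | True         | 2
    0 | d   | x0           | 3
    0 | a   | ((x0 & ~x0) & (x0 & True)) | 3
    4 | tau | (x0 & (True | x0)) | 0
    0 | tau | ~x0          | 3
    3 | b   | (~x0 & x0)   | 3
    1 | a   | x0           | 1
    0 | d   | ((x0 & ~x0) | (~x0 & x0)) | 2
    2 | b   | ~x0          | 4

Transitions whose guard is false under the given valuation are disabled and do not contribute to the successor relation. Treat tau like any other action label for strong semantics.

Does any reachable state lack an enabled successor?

Answer: DEADLOCK at state 3

Analysis:
Reachable = {0,3}
  0: d→3  [deg 1]
  3: ∅  [STUCK]
trace reaching 3: d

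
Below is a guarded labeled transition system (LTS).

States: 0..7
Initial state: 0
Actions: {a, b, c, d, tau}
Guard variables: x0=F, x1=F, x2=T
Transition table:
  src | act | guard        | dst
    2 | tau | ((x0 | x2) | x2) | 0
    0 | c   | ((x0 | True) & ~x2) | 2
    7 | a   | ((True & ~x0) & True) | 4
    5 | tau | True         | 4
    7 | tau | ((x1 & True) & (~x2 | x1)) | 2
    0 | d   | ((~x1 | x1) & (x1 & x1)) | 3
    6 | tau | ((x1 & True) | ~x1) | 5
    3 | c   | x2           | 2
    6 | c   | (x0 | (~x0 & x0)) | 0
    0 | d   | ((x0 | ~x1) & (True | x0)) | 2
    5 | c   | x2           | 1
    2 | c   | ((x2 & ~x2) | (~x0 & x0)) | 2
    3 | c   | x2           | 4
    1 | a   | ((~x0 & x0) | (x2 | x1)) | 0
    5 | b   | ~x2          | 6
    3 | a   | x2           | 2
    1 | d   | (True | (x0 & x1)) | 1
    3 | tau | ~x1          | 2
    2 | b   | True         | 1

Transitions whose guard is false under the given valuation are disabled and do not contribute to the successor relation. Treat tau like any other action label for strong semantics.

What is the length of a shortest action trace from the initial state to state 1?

Breadth-first toward 1:
  Layer 0: {0}
  Layer 1: {2}
  Layer 2: {1}
1 enters at depth 2; path d·b

Answer: 2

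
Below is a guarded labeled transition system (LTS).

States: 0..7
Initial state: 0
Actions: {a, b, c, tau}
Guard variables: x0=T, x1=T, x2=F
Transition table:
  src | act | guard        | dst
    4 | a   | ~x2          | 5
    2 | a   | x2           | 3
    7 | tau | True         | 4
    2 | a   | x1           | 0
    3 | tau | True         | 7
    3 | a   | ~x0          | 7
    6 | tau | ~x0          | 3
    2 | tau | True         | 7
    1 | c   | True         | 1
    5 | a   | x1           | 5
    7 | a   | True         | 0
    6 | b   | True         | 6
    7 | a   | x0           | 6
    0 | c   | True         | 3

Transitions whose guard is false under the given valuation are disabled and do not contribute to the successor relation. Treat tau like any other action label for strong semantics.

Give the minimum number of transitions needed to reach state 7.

Breadth-first toward 7:
  depth 0: {0}
  depth 1: {3}
  depth 2: {7}
first hit 7 at d=2 via c·tau

Answer: 2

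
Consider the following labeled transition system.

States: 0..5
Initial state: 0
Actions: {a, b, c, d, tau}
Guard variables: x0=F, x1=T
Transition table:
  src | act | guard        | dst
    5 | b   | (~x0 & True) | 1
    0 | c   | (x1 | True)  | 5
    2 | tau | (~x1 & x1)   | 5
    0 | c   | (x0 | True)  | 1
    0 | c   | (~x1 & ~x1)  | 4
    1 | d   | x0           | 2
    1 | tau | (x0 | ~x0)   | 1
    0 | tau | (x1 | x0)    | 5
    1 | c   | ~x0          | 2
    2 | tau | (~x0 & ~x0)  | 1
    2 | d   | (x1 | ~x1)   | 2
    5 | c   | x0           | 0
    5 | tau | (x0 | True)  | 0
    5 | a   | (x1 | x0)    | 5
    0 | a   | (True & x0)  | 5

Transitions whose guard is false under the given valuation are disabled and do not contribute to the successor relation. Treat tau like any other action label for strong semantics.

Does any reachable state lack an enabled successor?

Answer: DEADLOCK-FREE

Analysis:
Reach set: {0,1,2,5}
  0: c→1  c→5  tau→5  [deg 3]
  1: c→2  tau→1  [deg 2]
  2: d→2  tau→1  [deg 2]
  5: a→5  b→1  tau→0  [deg 3]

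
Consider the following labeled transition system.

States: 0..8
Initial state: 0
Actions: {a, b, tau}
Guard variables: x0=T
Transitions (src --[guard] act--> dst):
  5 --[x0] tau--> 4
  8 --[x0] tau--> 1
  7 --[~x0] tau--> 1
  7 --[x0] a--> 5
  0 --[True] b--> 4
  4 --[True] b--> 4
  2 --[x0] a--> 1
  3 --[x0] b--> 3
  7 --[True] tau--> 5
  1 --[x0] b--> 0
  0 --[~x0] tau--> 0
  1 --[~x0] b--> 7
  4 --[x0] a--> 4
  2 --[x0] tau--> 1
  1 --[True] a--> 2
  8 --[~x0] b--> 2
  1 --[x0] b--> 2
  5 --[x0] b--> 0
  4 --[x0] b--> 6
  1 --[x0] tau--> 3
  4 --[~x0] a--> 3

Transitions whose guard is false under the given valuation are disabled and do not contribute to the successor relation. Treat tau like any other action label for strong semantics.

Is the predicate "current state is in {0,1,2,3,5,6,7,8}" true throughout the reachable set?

Answer: INVARIANT VIOLATED at state 4

Working:
Inv-set: {0,1,2,3,5,6,7,8}
Reachable = {0,4,6}
  0: ✓
  4: ✗ unsafe
  6: ✓
counterexample path to 4: b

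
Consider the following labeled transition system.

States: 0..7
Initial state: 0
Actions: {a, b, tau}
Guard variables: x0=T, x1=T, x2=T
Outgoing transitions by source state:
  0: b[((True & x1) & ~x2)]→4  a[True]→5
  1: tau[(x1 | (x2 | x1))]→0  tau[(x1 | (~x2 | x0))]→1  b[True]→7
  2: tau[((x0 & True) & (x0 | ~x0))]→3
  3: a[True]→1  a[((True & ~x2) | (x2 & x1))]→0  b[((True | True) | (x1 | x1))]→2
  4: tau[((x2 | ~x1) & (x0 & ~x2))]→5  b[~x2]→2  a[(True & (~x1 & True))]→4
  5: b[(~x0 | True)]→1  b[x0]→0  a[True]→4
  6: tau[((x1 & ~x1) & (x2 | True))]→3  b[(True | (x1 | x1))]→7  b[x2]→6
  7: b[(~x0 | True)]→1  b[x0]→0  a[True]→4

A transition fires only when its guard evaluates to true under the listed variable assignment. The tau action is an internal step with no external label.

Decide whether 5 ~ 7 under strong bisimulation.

Compute ~ classes (split until stable):
  round 0: {{0,1,2,3,4,5,6,7}}
  round 1: {{0},{1},{2},{3,5,7},{4},{6}}
  round 2: {{0},{1},{2},{3},{4},{5,7},{6}}
7 equivalence class(es) (converged in 3)
class of 5: {5,7}; class of 7: {5,7}

Answer: BISIMILAR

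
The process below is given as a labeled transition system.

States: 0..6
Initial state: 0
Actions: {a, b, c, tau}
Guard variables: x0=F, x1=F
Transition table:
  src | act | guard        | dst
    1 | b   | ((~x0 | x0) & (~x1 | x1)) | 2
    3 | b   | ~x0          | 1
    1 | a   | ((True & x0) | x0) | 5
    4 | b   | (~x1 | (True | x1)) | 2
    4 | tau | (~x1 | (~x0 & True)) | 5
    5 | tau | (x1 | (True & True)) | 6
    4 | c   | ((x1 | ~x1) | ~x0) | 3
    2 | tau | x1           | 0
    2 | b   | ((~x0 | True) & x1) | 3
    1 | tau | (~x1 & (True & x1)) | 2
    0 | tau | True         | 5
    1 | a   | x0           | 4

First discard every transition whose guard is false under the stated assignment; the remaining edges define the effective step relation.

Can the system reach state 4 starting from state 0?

Answer: UNREACHABLE

Trace:
7 transition(s) survive guard evaluation.
L0 = {0}
L1 = {5}  now seen {0,5}
L2 = {6}  now seen {0,5,6}
R = {0,5,6}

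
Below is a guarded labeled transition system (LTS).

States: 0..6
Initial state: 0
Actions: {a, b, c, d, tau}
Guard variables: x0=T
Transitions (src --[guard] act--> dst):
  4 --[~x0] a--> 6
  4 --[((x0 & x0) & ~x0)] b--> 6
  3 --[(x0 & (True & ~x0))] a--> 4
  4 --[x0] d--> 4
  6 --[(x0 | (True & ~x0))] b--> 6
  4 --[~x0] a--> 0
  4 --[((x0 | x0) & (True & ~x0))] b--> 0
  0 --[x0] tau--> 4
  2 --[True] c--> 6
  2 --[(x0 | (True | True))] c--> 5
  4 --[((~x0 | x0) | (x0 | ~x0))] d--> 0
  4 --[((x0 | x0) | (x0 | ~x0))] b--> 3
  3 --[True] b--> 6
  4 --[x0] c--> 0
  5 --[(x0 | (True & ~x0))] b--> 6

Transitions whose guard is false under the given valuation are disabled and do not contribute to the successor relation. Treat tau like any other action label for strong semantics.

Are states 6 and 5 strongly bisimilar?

Answer: BISIMILAR

Analysis:
Refine partition for ~:
  P[0] = {{0,1,2,3,4,5,6}}
  P[1] = {{0},{1},{2},{3,5,6},{4}}
5 equivalence class(es) (converged in 2)
6∈{3,5,6}, 5∈{3,5,6}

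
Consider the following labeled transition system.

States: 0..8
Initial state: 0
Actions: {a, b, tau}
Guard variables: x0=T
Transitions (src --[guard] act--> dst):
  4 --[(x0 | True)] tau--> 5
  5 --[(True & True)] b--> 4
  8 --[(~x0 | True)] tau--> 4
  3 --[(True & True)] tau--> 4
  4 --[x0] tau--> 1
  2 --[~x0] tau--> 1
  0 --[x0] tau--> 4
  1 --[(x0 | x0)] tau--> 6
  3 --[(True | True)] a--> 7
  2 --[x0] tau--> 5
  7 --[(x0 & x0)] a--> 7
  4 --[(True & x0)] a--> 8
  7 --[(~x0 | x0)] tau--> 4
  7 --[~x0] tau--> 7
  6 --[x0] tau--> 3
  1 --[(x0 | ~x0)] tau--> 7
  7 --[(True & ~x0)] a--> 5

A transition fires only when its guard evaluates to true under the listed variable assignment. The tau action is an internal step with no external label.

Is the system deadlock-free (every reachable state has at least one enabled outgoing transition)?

Answer: DEADLOCK-FREE

Working:
Reachable = {0,1,3,4,5,6,7,8}
  0: tau→4  [deg 1]
  1: tau→6  tau→7  [deg 2]
  3: a→7  tau→4  [deg 2]
  4: a→8  tau→1  tau→5  [deg 3]
  5: b→4  [deg 1]
  6: tau→3  [deg 1]
  7: a→7  tau→4  [deg 2]
  8: tau→4  [deg 1]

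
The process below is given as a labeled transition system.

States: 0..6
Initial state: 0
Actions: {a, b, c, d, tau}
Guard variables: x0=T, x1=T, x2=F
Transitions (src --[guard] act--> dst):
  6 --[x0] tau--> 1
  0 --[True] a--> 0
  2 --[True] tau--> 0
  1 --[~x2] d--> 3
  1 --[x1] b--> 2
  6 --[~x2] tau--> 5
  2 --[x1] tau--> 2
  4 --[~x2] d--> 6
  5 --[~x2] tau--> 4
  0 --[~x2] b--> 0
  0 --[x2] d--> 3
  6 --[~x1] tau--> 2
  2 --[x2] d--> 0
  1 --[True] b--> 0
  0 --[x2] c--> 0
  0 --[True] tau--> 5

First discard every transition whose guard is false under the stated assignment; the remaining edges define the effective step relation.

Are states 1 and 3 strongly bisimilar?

Refine partition for ~:
  P[0] = {{0,1,2,3,4,5,6}}
  P[1] = {{0},{1},{2,5,6},{3},{4}}
  P[2] = {{0},{1},{2},{3},{4},{5},{6}}
stable after 3 split(s): 7 block(s)
[1]={1}  [3]={3}

Answer: NOT BISIMILAR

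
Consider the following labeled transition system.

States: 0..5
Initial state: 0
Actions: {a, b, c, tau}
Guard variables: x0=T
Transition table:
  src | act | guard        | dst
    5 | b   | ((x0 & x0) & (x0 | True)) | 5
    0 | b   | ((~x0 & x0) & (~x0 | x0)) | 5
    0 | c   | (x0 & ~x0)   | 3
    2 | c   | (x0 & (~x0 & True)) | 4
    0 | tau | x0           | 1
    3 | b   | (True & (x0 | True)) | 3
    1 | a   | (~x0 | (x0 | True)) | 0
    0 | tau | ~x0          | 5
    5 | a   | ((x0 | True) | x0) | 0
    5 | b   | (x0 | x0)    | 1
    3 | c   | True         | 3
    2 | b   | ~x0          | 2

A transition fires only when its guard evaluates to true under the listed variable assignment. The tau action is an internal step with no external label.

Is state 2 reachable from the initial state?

Answer: UNREACHABLE

Trace:
7 transition(s) survive guard evaluation.
Layer 0: {0}
Layer 1: {1}  now seen {0,1}
Reach set: {0,1}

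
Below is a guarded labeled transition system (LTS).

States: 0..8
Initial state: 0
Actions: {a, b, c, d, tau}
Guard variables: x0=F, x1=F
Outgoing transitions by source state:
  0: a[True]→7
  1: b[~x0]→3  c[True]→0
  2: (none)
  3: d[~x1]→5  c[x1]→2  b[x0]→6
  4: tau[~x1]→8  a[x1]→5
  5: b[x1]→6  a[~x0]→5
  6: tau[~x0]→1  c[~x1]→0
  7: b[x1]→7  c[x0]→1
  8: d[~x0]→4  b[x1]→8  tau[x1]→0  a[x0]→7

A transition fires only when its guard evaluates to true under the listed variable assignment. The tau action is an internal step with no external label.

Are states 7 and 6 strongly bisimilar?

Bisimulation quotient by refinement:
  π0 = {{0,1,2,3,4,5,6,7,8}}
  π1 = {{0,5},{1},{2,7},{3,8},{4},{6}}
  π2 = {{0},{1},{2,7},{3},{4},{5},{6},{8}}
Fixed point at round 3; 8 class(es).
[7]={2,7}  [6]={6}

Answer: NOT BISIMILAR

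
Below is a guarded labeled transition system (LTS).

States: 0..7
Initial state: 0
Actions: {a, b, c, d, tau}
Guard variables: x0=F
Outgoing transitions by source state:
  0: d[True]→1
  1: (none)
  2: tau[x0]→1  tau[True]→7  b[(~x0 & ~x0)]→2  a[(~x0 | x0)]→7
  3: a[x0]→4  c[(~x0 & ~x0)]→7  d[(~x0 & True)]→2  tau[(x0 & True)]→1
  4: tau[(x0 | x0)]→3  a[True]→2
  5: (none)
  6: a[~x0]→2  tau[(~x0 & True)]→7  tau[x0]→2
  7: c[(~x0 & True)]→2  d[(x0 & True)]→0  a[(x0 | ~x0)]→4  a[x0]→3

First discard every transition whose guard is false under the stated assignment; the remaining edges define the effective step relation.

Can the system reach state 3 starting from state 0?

Answer: UNREACHABLE

Analysis:
Guard filter leaves 11 enabled edge(s).
Layer 0: {0}
Layer 1: {1}  cumulative {0,1}
R = {0,1}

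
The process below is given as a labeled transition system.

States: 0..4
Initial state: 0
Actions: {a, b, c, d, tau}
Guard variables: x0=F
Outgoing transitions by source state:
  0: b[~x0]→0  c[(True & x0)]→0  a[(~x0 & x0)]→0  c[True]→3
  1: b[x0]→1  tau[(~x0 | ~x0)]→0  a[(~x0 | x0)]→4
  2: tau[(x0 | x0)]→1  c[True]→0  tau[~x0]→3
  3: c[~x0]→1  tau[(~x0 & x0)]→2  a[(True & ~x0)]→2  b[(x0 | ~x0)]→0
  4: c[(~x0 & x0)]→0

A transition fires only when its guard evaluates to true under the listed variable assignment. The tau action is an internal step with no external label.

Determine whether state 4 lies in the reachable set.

Answer: REACHABLE

Analysis:
9 transition(s) survive guard evaluation.
depth 0: {0}
depth 1: {3}  now seen {0,3}
depth 2: {1,2}  now seen {0,1,2,3}
depth 3: {4}  now seen {0,1,2,3,4}
Reach set: {0,1,2,3,4}
Path to 4: c·c·a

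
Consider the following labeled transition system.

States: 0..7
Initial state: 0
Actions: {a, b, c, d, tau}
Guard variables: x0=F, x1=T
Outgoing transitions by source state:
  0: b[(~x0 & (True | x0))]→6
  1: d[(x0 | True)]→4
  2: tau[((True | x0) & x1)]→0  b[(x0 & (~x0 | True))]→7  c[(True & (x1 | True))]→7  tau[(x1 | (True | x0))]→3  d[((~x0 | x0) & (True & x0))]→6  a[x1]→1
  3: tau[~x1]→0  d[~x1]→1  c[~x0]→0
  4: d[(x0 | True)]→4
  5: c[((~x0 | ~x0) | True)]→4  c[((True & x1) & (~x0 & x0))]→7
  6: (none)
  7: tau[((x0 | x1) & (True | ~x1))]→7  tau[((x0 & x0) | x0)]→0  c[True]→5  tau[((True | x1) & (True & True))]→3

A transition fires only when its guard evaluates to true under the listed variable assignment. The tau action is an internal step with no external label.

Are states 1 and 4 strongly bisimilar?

Compute ~ classes (split until stable):
  P[0] = {{0,1,2,3,4,5,6,7}}
  P[1] = {{0},{1,4},{2},{3,5},{6},{7}}
  P[2] = {{0},{1,4},{2},{3},{5},{6},{7}}
stable after 3 split(s): 7 block(s)
class of 1: {1,4}; class of 4: {1,4}

Answer: BISIMILAR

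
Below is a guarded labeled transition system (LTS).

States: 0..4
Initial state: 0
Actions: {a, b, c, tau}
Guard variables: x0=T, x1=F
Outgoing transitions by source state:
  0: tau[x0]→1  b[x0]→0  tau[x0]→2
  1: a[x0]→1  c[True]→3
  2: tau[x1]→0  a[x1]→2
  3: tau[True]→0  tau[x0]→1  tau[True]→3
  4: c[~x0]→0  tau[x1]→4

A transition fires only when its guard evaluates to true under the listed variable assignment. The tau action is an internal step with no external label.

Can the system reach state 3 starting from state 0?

Answer: REACHABLE

Analysis:
Guard filter leaves 8 enabled edge(s).
Layer 0: {0}
Layer 1: {1,2}  now seen {0,1,2}
Layer 2: {3}  now seen {0,1,2,3}
Reachable = {0,1,2,3}
Path to 3: tau·c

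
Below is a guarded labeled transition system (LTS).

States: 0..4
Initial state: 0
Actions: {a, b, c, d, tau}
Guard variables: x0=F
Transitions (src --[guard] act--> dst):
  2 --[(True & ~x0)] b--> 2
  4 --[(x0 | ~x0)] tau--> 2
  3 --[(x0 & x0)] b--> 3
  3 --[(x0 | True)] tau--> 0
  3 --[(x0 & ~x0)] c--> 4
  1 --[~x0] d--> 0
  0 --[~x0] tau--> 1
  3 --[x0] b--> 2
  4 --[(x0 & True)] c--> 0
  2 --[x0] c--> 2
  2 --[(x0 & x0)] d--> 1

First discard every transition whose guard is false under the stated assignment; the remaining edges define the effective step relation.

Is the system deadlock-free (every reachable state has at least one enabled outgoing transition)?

Answer: DEADLOCK-FREE

Analysis:
Reachable = {0,1}
  0: tau→1  [deg 1]
  1: d→0  [deg 1]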